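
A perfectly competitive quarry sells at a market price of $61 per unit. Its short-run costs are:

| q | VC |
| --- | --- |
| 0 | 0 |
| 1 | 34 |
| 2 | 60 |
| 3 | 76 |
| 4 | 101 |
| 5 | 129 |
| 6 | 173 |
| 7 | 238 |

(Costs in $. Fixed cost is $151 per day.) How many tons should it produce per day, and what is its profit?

Tabulate TR − TC: q=0: -151; q=1: -124; q=2: -89; q=3: -44; q=4: -8; q=5: 25; q=6: 42; q=7: 38.
Profit is maximized at q = 6. AVC there is 173/6 = $28.83 ≤ P, so producing beats shutting down (which would give -$151).

q = 6; profit = $42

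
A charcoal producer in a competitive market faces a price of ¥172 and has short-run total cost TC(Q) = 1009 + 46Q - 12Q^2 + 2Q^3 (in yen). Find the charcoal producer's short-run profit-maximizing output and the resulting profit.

Profit = -¥225 at Q = 7

AVC = 46 - 12Q + 2Q^2; min AVC = ¥28 at Q = 3. Since P = ¥172 ≥ min AVC, the firm produces.
MC = 46 - 24Q + 6Q^2. Setting P = MC and taking the root on the rising branch gives Q* = 7.
TR = 172·7 = 1204. TC = 1009 + 420 = 1429. Profit = 1204 − 1429 = -¥225.
By producing, the firm covers all variable cost plus ¥784 of fixed cost; shutting down would lose the full ¥1009.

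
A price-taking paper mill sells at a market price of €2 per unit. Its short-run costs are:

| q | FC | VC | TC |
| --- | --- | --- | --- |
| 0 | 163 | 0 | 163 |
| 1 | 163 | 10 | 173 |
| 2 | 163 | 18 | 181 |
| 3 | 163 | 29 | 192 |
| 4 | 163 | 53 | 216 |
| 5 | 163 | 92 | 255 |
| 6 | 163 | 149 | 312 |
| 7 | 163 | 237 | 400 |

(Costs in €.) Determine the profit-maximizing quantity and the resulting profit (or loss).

q = 0 (shut down); profit = -€163

Tabulate TR − TC: q=0: -163; q=1: -171; q=2: -177; q=3: -186; q=4: -208; q=5: -245; q=6: -300; q=7: -386.
Profit is highest at q = 0. Equivalently, the lowest AVC in the table is 18/2 ≈ €9 at q = 2, and P = €2 falls below it — price never covers variable cost, so the firm shuts down and loses only its fixed cost.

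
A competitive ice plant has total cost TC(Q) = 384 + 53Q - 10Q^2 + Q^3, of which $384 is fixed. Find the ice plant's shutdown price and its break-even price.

Shutdown price = $28; break-even price = $85

Shutdown price = min AVC. AVC = 53 - 10Q + Q^2, with vertex at Q = 5 and minimum $28.
ATC = 384/Q + 53 - 10Q + Q^2. Setting dATC/dQ = −384/Q^2 − 10 + 2Q = 0 gives Q = 8 (since 2·8^3 − 10·8^2 = 384).
min ATC = 384/8 + 53 − 10·8 + 8^2 = $85. That is the break-even price.
For $28 ≤ P < $85 the firm produces at a loss; below $28 it shuts down.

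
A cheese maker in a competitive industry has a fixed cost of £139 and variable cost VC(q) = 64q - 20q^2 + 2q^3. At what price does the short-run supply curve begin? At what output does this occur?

£14 per unit, at q = 5

The firm shuts down when price falls below the minimum of average variable cost. AVC = VC/q = 64 - 20q + 2q^2.
dAVC/dq = -20 + 4q = 0 gives q = 5. min AVC = 64 - 20·5 + 2·5^2 = 14.
For P < £14 the firm produces nothing.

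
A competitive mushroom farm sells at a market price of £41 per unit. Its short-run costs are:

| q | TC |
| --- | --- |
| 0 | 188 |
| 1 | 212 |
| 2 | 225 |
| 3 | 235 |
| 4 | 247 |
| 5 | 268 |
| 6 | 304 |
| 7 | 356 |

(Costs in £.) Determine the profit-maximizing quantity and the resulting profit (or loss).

q = 6; profit = -£58

Compute π = P·q − TC at each output: q=0: -188; q=1: -171; q=2: -143; q=3: -112; q=4: -83; q=5: -63; q=6: -58; q=7: -69.
Profit is maximized at q = 6. AVC there is 116/6 = £19.33 ≤ P, so producing beats shutting down (which would give -£188).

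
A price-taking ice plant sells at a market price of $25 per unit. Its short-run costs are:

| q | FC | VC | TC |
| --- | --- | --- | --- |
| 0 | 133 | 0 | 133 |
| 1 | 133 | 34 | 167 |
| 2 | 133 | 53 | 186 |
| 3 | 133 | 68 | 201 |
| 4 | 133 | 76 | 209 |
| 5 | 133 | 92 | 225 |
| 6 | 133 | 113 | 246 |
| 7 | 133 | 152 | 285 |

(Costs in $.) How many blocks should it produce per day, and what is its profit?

Tabulate TR − TC: q=0: -133; q=1: -142; q=2: -136; q=3: -126; q=4: -109; q=5: -100; q=6: -96; q=7: -110.
Profit is maximized at q = 6. AVC there is 113/6 = $18.83 ≤ P, so producing beats shutting down (which would give -$133).

q = 6; profit = -$96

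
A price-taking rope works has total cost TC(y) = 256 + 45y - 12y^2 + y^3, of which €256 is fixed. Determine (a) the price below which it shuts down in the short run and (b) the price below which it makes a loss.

Shutdown price = €9; break-even price = €45

AVC = 45 - 12y + y^2; minimized at y = 6, giving min AVC = €9. That is the shutdown price.
ATC = 256/y + 45 - 12y + y^2. Setting dATC/dy = −256/y^2 − 12 + 2y = 0 gives y = 8 (since 2·8^3 − 12·8^2 = 256).
min ATC = 256/8 + 45 − 12·8 + 8^2 = €45. That is the break-even price.
Between these two prices the firm operates at a loss; above €45 it earns a profit.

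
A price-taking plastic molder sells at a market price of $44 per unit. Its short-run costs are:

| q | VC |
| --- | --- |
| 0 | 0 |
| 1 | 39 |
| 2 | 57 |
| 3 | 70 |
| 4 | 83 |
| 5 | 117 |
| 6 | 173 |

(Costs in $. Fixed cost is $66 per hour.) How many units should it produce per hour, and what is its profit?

q = 5; profit = $37

Tabulate TR − TC: q=0: -66; q=1: -61; q=2: -35; q=3: -4; q=4: 27; q=5: 37; q=6: 25.
Profit is maximized at q = 5. AVC there is 117/5 = $23.40 ≤ P, so producing beats shutting down (which would give -$66).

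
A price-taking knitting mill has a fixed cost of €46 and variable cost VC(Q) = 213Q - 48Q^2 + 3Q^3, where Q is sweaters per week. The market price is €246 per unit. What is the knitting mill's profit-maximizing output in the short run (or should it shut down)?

From TC, MC = TC'(Q) = 213 - 96Q + 9Q^2 and AVC = VC/Q = 213 - 48Q + 3Q^2.
AVC is minimized where dAVC/dQ = -48 + 6Q = 0, at Q = 8; min AVC = 213 - 48·8 + 3·8^2 = €21.
Because €246 ≥ €21, revenue can cover variable cost; the firm operates.
Solving P = MC: -33 - 96Q + 9Q^2 = 0 ⇒ Q = -1/3 or 11. On the upward-sloping branch, Q* = 11.
Check: AVC at Q = 11 is €48 ≤ P, so revenue covers variable cost.
Profit = P·Q − TC = 246·11 − 574 = €2132.

Produce at Q = 11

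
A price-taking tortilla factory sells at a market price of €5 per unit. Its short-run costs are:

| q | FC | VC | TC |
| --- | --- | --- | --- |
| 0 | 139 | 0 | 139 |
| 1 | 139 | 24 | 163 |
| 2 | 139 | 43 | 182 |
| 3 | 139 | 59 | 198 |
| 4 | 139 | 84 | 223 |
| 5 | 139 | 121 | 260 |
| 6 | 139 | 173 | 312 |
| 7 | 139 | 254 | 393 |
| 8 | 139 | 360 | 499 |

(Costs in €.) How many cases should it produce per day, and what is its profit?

q = 0 (shut down); profit = -€139

Compute π = P·q − TC at each output: q=0: -139; q=1: -158; q=2: -172; q=3: -183; q=4: -203; q=5: -235; q=6: -282; q=7: -358; q=8: -459.
Profit is highest at q = 0. Equivalently, the lowest AVC in the table is 59/3 ≈ €19.67 at q = 3, and P = €5 falls below it — price never covers variable cost, so the firm shuts down and loses only its fixed cost.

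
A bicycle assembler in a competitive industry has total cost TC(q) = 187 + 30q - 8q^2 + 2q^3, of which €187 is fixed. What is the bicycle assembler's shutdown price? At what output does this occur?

The firm shuts down when price falls below the minimum of average variable cost. AVC = VC/q = 30 - 8q + 2q^2.
dAVC/dq = -8 + 4q = 0 gives q = 2. min AVC = 30 - 8·2 + 2·2^2 = 22.
The firm shuts down for any P below €22.

€22 per unit, at q = 2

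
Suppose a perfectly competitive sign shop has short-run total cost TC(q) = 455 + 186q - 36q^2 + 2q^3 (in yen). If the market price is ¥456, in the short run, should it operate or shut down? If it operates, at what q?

Produce at q = 15

Variable cost is VC = 186q - 36q^2 + 2q^3, so AVC = VC/q = 186 - 36q + 2q^2 and MC = dTC/dq = 186 - 72q + 6q^2.
AVC hits its minimum where MC = AVC, at q = 9, giving min AVC = 186 - 36·9 + 2·9^2 = ¥24.
P = ¥456 exceeds min AVC = ¥24, so the firm stays open.
Solving P = MC: -270 - 72q + 6q^2 = 0 ⇒ q = -3 or 15. On the upward-sloping branch, q* = 15.
Check: AVC at q = 15 is ¥96 ≤ P, so revenue covers variable cost.
Profit = P·q − TC = 456·15 − 1895 = ¥4945.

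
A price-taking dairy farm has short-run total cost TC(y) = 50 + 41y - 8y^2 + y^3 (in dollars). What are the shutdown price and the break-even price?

Shutdown price = $25; break-even price = $36

AVC = 41 - 8y + y^2; minimized at y = 4, giving min AVC = $25. That is the shutdown price.
ATC = 50/y + 41 - 8y + y^2. Setting dATC/dy = −50/y^2 − 8 + 2y = 0 gives y = 5 (since 2·5^3 − 8·5^2 = 50).
min ATC = 50/5 + 41 − 8·5 + 5^2 = $36. That is the break-even price.
Between these two prices the firm operates at a loss; above $36 it earns a profit.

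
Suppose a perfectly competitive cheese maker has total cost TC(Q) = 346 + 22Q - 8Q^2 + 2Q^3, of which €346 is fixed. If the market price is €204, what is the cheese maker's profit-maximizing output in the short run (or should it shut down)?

Strip out fixed cost: VC = 22Q - 8Q^2 + 2Q^3. Then AVC = 22 - 8Q + 2Q^2 and MC = 22 - 16Q + 6Q^2.
The AVC parabola has its vertex at Q = 8/4 = 2, where AVC = 22 - 8·2 + 2·2^2 = €14.
Because €204 ≥ €14, revenue can cover variable cost; the firm operates.
Solving P = MC: -182 - 16Q + 6Q^2 = 0 ⇒ Q = -13/3 or 7. On the upward-sloping branch, Q* = 7.
Check: AVC at Q = 7 is €64 ≤ P, so revenue covers variable cost.
Profit = P·Q − TC = 204·7 − 794 = €634.

Produce at Q = 7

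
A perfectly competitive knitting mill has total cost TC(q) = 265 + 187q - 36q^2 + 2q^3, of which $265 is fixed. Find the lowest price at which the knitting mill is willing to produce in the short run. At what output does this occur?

The firm shuts down when price falls below the minimum of average variable cost. AVC = VC/q = 187 - 36q + 2q^2.
At the minimum of AVC, MC = AVC. MC = 187 - 72q + 6q^2; setting MC = AVC gives 4q^2 - 36q = 0, so q = 9. min AVC = 25.
The firm shuts down for any P below $25.

$25 per unit, at q = 9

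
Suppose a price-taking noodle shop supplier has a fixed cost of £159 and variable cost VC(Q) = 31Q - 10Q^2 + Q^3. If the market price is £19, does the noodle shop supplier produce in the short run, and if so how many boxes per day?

Produce at Q = 6

Variable cost is VC = 31Q - 10Q^2 + Q^3, so AVC = VC/Q = 31 - 10Q + Q^2 and MC = dTC/dQ = 31 - 20Q + 3Q^2.
AVC hits its minimum where MC = AVC, at Q = 5, giving min AVC = 31 - 10·5 + 5^2 = £6.
Since P = £19 ≥ min AVC = £6, price covers variable cost and the firm should produce.
P = MC gives 12 - 20Q + 3Q^2 = 0, with roots 2/3 and 6. Take the larger (rising MC): Q* = 6.
Check: AVC at Q = 6 is £7 ≤ P, so revenue covers variable cost.
Profit = P·Q − TC = 19·6 − 201 = -£87, a loss, but smaller than the £159 fixed cost the firm would lose by shutting down.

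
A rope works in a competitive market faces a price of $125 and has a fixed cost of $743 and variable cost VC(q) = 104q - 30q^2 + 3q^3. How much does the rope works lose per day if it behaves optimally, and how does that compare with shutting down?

Profit = -$155 at q = 7

AVC = 104 - 30q + 3q^2 has its minimum $29 at q = 5; price $125 clears that bar, so the firm operates.
With MC = 104 - 60q + 9q^2, P = MC on the upward-sloping part at q* = 7.
TR = 125·7 = 875. TC = 743 + 287 = 1030. Profit = 875 − 1030 = -$155.
By producing, the firm covers all variable cost plus $588 of fixed cost; shutting down would lose the full $743.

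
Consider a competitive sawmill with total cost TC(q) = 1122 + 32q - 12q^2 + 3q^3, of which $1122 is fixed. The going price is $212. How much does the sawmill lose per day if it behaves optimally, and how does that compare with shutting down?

Profit = -$258 at q = 6

AVC = 32 - 12q + 3q^2 has its minimum $20 at q = 2; price $212 clears that bar, so the firm operates.
With MC = 32 - 24q + 9q^2, P = MC on the upward-sloping part at q* = 6.
TR = 212·6 = 1272. TC = 1122 + 408 = 1530. Profit = 1272 − 1530 = -$258.
By producing, the firm covers all variable cost plus $864 of fixed cost; shutting down would lose the full $1122.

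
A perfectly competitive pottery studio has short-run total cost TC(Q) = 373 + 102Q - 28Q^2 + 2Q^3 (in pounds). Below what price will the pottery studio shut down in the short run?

The shutdown price is the minimum of AVC. VC = 102Q - 28Q^2 + 2Q^3, so AVC = 102 - 28Q + 2Q^2.
dAVC/dQ = -28 + 4Q = 0 gives Q = 7. min AVC = 102 - 28·7 + 2·7^2 = 4.
So the shutdown price is £4.

£4 per unit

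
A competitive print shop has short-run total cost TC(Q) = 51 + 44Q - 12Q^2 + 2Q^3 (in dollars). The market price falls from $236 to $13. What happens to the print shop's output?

MC = 44 - 24Q + 6Q^2; the shutdown threshold is min AVC = $26 (at Q = 3).
With P = $236 above the shutdown price, P = MC gives Q = 8.
At P = $13 < min AVC = $26, price no longer covers variable cost at any output, so the firm shuts down: Q = 0.

Output falls from 8 to 0 (the firm shuts down)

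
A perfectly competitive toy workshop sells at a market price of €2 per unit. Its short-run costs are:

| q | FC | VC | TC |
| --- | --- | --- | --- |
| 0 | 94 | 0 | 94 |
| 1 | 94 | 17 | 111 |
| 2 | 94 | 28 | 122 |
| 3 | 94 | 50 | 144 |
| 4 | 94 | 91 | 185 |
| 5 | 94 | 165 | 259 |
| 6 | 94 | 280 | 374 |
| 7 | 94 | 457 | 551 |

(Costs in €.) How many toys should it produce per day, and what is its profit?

q = 0 (shut down); profit = -€94

Tabulate TR − TC: q=0: -94; q=1: -109; q=2: -118; q=3: -138; q=4: -177; q=5: -249; q=6: -362; q=7: -537.
Profit is highest at q = 0. Equivalently, the lowest AVC in the table is 28/2 ≈ €14 at q = 2, and P = €2 falls below it — price never covers variable cost, so the firm shuts down and loses only its fixed cost.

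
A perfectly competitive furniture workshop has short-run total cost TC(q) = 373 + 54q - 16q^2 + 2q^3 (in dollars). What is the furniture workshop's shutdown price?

$22 per unit

The firm shuts down when price falls below the minimum of average variable cost. AVC = VC/q = 54 - 16q + 2q^2.
At the minimum of AVC, MC = AVC. MC = 54 - 32q + 6q^2; setting MC = AVC gives 4q^2 - 16q = 0, so q = 4. min AVC = 22.
The firm shuts down for any P below $22.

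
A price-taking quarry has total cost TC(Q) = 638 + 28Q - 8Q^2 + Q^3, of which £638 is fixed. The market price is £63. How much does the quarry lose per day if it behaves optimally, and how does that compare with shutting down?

AVC = 28 - 8Q + Q^2; min AVC = £12 at Q = 4. Since P = £63 ≥ min AVC, the firm produces.
With MC = 28 - 16Q + 3Q^2, P = MC on the upward-sloping part at Q* = 7.
TR = 63·7 = 441. TC = 638 + 147 = 785. Profit = 441 − 785 = -£344.
Shutting down would mean losing the fixed cost of £638, so operating at a loss of £344 is better by £294.

Profit = -£344 at Q = 7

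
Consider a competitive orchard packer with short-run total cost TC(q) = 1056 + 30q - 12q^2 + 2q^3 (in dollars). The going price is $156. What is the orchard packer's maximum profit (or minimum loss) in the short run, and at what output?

Profit = -$272 at q = 7

AVC = 30 - 12q + 2q^2; min AVC = $12 at q = 3. Since P = $156 ≥ min AVC, the firm produces.
MC = 30 - 24q + 6q^2. Setting P = MC and taking the root on the rising branch gives q* = 7.
TR = 156·7 = 1092. TC = 1056 + 308 = 1364. Profit = 1092 − 1364 = -$272.
By producing, the firm covers all variable cost plus $784 of fixed cost; shutting down would lose the full $1056.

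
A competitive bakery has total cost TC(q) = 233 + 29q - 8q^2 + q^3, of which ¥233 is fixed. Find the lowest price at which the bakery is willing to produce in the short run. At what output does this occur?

The shutdown price is the minimum of AVC. VC = 29q - 8q^2 + q^3, so AVC = 29 - 8q + q^2.
At the minimum of AVC, MC = AVC. MC = 29 - 16q + 3q^2; setting MC = AVC gives 2q^2 - 8q = 0, so q = 4. min AVC = 13.
For P < ¥13 the firm produces nothing.

¥13 per unit, at q = 4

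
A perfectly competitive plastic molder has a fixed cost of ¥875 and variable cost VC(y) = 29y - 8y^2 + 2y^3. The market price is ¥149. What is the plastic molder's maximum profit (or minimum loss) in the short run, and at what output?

Profit = -¥299 at y = 6

AVC = 29 - 8y + 2y^2 has its minimum ¥21 at y = 2; price ¥149 clears that bar, so the firm operates.
MC = 29 - 16y + 6y^2. Setting P = MC and taking the root on the rising branch gives y* = 6.
TR = 149·6 = 894. TC = 875 + 318 = 1193. Profit = 894 − 1193 = -¥299.
That loss of ¥299 beats the ¥875 the firm would lose by shutting down; producing recovers ¥576 of fixed cost.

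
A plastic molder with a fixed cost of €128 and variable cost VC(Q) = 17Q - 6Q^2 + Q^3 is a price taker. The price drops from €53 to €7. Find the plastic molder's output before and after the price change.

MC = 17 - 12Q + 3Q^2; the shutdown threshold is min AVC = €8 (at Q = 3).
With P = €53 above the shutdown price, P = MC gives Q = 6.
At P = €7 < min AVC = €8, price no longer covers variable cost at any output, so the firm shuts down: Q = 0.

Output falls from 6 to 0 (the firm shuts down)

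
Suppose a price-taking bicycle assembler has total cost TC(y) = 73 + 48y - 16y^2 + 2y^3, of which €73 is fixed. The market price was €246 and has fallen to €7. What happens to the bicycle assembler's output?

MC = 48 - 32y + 6y^2; the shutdown threshold is min AVC = €16 (at y = 4).
With P = €246 above the shutdown price, P = MC gives y = 9.
At P = €7 < min AVC = €16, price no longer covers variable cost at any output, so the firm shuts down: y = 0.

Output falls from 9 to 0 (the firm shuts down)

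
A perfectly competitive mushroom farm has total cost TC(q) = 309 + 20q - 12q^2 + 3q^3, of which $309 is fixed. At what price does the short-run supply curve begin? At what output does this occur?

$8 per unit, at q = 2

Short-run supply begins at min AVC. From VC = 20q - 12q^2 + 3q^3, AVC = 20 - 12q + 3q^2.
dAVC/dq = -12 + 6q = 0 gives q = 2. min AVC = 20 - 12·2 + 3·2^2 = 8.
The firm shuts down for any P below $8.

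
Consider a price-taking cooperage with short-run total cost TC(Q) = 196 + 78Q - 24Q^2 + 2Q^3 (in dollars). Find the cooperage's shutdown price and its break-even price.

AVC = 78 - 24Q + 2Q^2; minimized at Q = 6, giving min AVC = $6. That is the shutdown price.
ATC = 196/Q + 78 - 24Q + 2Q^2. Setting dATC/dQ = −196/Q^2 − 24 + 4Q = 0 gives Q = 7 (since 4·7^3 − 24·7^2 = 196).
min ATC = 196/7 + 78 − 24·7 + 2·7^2 = $36. That is the break-even price.
Between these two prices the firm operates at a loss; above $36 it earns a profit.

Shutdown price = $6; break-even price = $36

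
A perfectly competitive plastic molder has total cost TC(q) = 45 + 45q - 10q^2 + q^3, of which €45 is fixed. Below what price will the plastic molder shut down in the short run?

€20 per unit

The firm shuts down when price falls below the minimum of average variable cost. AVC = VC/q = 45 - 10q + q^2.
At the minimum of AVC, MC = AVC. MC = 45 - 20q + 3q^2; setting MC = AVC gives 2q^2 - 10q = 0, so q = 5. min AVC = 20.
The firm shuts down for any P below €20.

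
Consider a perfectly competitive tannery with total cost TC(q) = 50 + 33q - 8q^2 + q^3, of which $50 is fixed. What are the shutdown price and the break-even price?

AVC = 33 - 8q + q^2; minimized at q = 4, giving min AVC = $17. That is the shutdown price.
ATC = 50/q + 33 - 8q + q^2. Setting dATC/dq = −50/q^2 − 8 + 2q = 0 gives q = 5 (since 2·5^3 − 8·5^2 = 50).
min ATC = 50/5 + 33 − 8·5 + 5^2 = $28. That is the break-even price.
Between these two prices the firm operates at a loss; above $28 it earns a profit.

Shutdown price = $17; break-even price = $28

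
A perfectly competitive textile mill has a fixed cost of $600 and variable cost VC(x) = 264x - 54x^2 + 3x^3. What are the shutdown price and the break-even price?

Shutdown price = $21; break-even price = $84

AVC = 264 - 54x + 3x^2; minimized at x = 9, giving min AVC = $21. That is the shutdown price.
ATC = 600/x + 264 - 54x + 3x^2. Setting dATC/dx = −600/x^2 − 54 + 6x = 0 gives x = 10 (since 6·10^3 − 54·10^2 = 600).
min ATC = 600/10 + 264 − 54·10 + 3·10^2 = $84. That is the break-even price.
Between these two prices the firm operates at a loss; above $84 it earns a profit.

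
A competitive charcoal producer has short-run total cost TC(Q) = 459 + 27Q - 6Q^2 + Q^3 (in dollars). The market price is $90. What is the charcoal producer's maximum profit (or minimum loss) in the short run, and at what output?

AVC = 27 - 6Q + Q^2; min AVC = $18 at Q = 3. Since P = $90 ≥ min AVC, the firm produces.
MC = 27 - 12Q + 3Q^2. Setting P = MC and taking the root on the rising branch gives Q* = 7.
TR = 90·7 = 630. TC = 459 + 238 = 697. Profit = 630 − 697 = -$67.
That loss of $67 beats the $459 the firm would lose by shutting down; producing recovers $392 of fixed cost.

Profit = -$67 at Q = 7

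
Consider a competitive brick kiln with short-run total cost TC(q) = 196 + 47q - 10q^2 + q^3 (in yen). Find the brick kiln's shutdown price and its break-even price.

Shutdown price = ¥22; break-even price = ¥54

AVC = 47 - 10q + q^2; minimized at q = 5, giving min AVC = ¥22. That is the shutdown price.
ATC = 196/q + 47 - 10q + q^2. Setting dATC/dq = −196/q^2 − 10 + 2q = 0 gives q = 7 (since 2·7^3 − 10·7^2 = 196).
min ATC = 196/7 + 47 − 10·7 + 7^2 = ¥54. That is the break-even price.
For ¥22 ≤ P < ¥54 the firm produces at a loss; below ¥22 it shuts down.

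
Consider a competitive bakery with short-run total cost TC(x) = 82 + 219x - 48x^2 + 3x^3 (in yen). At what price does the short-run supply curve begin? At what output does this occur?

The shutdown price is the minimum of AVC. VC = 219x - 48x^2 + 3x^3, so AVC = 219 - 48x + 3x^2.
At the minimum of AVC, MC = AVC. MC = 219 - 96x + 9x^2; setting MC = AVC gives 6x^2 - 48x = 0, so x = 8. min AVC = 27.
For P < ¥27 the firm produces nothing.

¥27 per unit, at x = 8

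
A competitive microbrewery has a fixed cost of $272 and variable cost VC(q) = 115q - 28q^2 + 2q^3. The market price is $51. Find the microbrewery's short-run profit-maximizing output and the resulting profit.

AVC = 115 - 28q + 2q^2 has its minimum $17 at q = 7; price $51 clears that bar, so the firm operates.
With MC = 115 - 56q + 6q^2, P = MC on the upward-sloping part at q* = 8.
TR = 51·8 = 408. TC = 272 + 152 = 424. Profit = 408 − 424 = -$16.
By producing, the firm covers all variable cost plus $256 of fixed cost; shutting down would lose the full $272.

Profit = -$16 at q = 8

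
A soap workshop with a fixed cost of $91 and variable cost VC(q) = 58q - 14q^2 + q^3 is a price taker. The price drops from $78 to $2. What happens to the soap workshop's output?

Output falls from 10 to 0 (the firm shuts down)

AVC = 58 - 14q + q^2, minimized at q = 7 where min AVC = $9. MC = 58 - 28q + 3q^2.
With P = $78 above the shutdown price, P = MC gives q = 10.
At P = $2 < min AVC = $9, price no longer covers variable cost at any output, so the firm shuts down: q = 0.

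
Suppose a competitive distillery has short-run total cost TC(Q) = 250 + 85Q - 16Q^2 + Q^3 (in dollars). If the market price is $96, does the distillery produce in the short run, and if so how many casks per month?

Produce at Q = 11

Variable cost is VC = 85Q - 16Q^2 + Q^3, so AVC = VC/Q = 85 - 16Q + Q^2 and MC = dTC/dQ = 85 - 32Q + 3Q^2.
AVC is minimized where dAVC/dQ = -16 + 2Q = 0, at Q = 8; min AVC = 85 - 16·8 + 8^2 = $21.
P = $96 exceeds min AVC = $21, so the firm stays open.
Solving P = MC: -11 - 32Q + 3Q^2 = 0 ⇒ Q = -1/3 or 11. On the upward-sloping branch, Q* = 11.
Check: AVC at Q = 11 is $30 ≤ P, so revenue covers variable cost.
Profit = P·Q − TC = 96·11 − 580 = $476.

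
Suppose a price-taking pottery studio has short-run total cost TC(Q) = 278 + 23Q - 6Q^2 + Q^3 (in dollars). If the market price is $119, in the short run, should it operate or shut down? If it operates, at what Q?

Variable cost is VC = 23Q - 6Q^2 + Q^3, so AVC = VC/Q = 23 - 6Q + Q^2 and MC = dTC/dQ = 23 - 12Q + 3Q^2.
The AVC parabola has its vertex at Q = 6/2 = 3, where AVC = 23 - 6·3 + 3^2 = $14.
P = $119 exceeds min AVC = $14, so the firm stays open.
P = MC gives -96 - 12Q + 3Q^2 = 0, with roots -4 and 8. Take the larger (rising MC): Q* = 8.
Check: AVC at Q = 8 is $39 ≤ P, so revenue covers variable cost.
Profit = P·Q − TC = 119·8 − 590 = $362.

Produce at Q = 8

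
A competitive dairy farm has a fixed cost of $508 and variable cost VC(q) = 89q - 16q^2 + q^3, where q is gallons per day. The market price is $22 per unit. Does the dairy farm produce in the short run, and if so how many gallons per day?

Variable cost is VC = 89q - 16q^2 + q^3, so AVC = VC/q = 89 - 16q + q^2 and MC = dTC/dq = 89 - 32q + 3q^2.
AVC is minimized where dAVC/dq = -16 + 2q = 0, at q = 8; min AVC = 89 - 16·8 + 8^2 = $25.
With P < min AVC ($22 < $25), every unit sold adds to the loss.
Best response: produce nothing and absorb the $508 fixed cost.

Shut down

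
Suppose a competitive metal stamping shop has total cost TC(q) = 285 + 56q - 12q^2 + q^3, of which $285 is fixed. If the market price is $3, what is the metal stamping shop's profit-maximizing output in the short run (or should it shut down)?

Variable cost is VC = 56q - 12q^2 + q^3, so AVC = VC/q = 56 - 12q + q^2 and MC = dTC/dq = 56 - 24q + 3q^2.
The AVC parabola has its vertex at q = 12/2 = 6, where AVC = 56 - 12·6 + 6^2 = $20.
With P < min AVC ($3 < $20), every unit sold adds to the loss.
The firm minimizes its loss by shutting down and losing only its fixed cost of $285.

Shut down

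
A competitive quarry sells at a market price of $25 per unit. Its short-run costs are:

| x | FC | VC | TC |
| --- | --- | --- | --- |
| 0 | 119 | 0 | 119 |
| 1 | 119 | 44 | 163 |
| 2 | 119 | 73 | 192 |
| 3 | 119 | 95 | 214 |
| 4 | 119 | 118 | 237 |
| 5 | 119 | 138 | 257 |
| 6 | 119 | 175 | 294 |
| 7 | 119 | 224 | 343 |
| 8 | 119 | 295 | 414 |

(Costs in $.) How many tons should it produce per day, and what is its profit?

Profit at each row (π = 25x − TC): x=0: -119; x=1: -138; x=2: -142; x=3: -139; x=4: -137; x=5: -132; x=6: -144; x=7: -168; x=8: -214.
Profit is highest at x = 0. Equivalently, the lowest AVC in the table is 138/5 ≈ $27.60 at x = 5, and P = $25 falls below it — price never covers variable cost, so the firm shuts down and loses only its fixed cost.

x = 0 (shut down); profit = -$119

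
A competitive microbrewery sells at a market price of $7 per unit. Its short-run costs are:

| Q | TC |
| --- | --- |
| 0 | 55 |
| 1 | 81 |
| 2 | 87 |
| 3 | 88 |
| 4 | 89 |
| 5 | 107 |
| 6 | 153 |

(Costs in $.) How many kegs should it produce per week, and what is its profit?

Q = 0 (shut down); profit = -$55

Compute π = P·Q − TC at each output: Q=0: -55; Q=1: -74; Q=2: -73; Q=3: -67; Q=4: -61; Q=5: -72; Q=6: -111.
Profit is highest at Q = 0. Equivalently, the lowest AVC in the table is 34/4 ≈ $8.50 at Q = 4, and P = $7 falls below it — price never covers variable cost, so the firm shuts down and loses only its fixed cost.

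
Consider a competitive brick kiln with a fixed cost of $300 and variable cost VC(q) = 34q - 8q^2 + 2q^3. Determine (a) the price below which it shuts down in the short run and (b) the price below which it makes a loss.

Shutdown price = $26; break-even price = $104

AVC = 34 - 8q + 2q^2; minimized at q = 2, giving min AVC = $26. That is the shutdown price.
ATC = 300/q + 34 - 8q + 2q^2. Setting dATC/dq = −300/q^2 − 8 + 4q = 0 gives q = 5 (since 4·5^3 − 8·5^2 = 300).
min ATC = 300/5 + 34 − 8·5 + 2·5^2 = $104. That is the break-even price.
For $26 ≤ P < $104 the firm produces at a loss; below $26 it shuts down.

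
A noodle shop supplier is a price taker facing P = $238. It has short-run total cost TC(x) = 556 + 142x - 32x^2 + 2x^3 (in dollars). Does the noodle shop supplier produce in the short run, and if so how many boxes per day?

Produce at x = 12

Variable cost is VC = 142x - 32x^2 + 2x^3, so AVC = VC/x = 142 - 32x + 2x^2 and MC = dTC/dx = 142 - 64x + 6x^2.
AVC hits its minimum where MC = AVC, at x = 8, giving min AVC = 142 - 32·8 + 2·8^2 = $14.
Because $238 ≥ $14, revenue can cover variable cost; the firm operates.
Set P = MC: 238 = 142 - 64x + 6x^2 → -96 - 64x + 6x^2 = 0. The roots are x = -4/3 and x = 12; the profit-maximizing output is on the rising part of MC, so x* = 12.
Check: AVC at x = 12 is $46 ≤ P, so revenue covers variable cost.
Profit = P·x − TC = 238·12 − 1108 = $1748.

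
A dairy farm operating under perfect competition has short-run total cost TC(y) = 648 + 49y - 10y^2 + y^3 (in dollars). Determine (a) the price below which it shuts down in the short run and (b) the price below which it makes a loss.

Shutdown price = min AVC. AVC = 49 - 10y + y^2, with vertex at y = 5 and minimum $24.
ATC = 648/y + 49 - 10y + y^2. Setting dATC/dy = −648/y^2 − 10 + 2y = 0 gives y = 9 (since 2·9^3 − 10·9^2 = 648).
min ATC = 648/9 + 49 − 10·9 + 9^2 = $112. That is the break-even price.
For $24 ≤ P < $112 the firm produces at a loss; below $24 it shuts down.

Shutdown price = $24; break-even price = $112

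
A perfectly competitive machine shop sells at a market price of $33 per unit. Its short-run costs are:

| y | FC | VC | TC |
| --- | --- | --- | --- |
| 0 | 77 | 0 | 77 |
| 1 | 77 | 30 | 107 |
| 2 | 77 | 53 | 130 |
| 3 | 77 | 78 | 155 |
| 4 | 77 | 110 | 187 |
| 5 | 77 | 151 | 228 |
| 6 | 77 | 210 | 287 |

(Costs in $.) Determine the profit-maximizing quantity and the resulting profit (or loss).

y = 4; profit = -$55

Compute π = P·y − TC at each output: y=0: -77; y=1: -74; y=2: -64; y=3: -56; y=4: -55; y=5: -63; y=6: -89.
Profit is maximized at y = 4. AVC there is 110/4 = $27.50 ≤ P, so producing beats shutting down (which would give -$77).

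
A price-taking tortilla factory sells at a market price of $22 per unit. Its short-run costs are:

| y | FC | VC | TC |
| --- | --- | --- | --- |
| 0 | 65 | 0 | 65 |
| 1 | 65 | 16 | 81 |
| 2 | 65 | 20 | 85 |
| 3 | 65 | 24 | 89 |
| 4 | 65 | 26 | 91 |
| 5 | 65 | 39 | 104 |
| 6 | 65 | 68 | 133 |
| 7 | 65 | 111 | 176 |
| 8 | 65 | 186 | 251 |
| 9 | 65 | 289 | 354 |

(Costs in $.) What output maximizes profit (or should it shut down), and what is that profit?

y = 5; profit = $6

Compute π = P·y − TC at each output: y=0: -65; y=1: -59; y=2: -41; y=3: -23; y=4: -3; y=5: 6; y=6: -1; y=7: -22; y=8: -75; y=9: -156.
Profit is maximized at y = 5. AVC there is 39/5 = $7.80 ≤ P, so producing beats shutting down (which would give -$65).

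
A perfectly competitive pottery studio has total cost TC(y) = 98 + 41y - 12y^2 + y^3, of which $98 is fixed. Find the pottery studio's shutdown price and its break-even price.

Shutdown price = $5; break-even price = $20

Shutdown price = min AVC. AVC = 41 - 12y + y^2, with vertex at y = 6 and minimum $5.
ATC = 98/y + 41 - 12y + y^2. Setting dATC/dy = −98/y^2 − 12 + 2y = 0 gives y = 7 (since 2·7^3 − 12·7^2 = 98).
min ATC = 98/7 + 41 − 12·7 + 7^2 = $20. That is the break-even price.
For $5 ≤ P < $20 the firm produces at a loss; below $5 it shuts down.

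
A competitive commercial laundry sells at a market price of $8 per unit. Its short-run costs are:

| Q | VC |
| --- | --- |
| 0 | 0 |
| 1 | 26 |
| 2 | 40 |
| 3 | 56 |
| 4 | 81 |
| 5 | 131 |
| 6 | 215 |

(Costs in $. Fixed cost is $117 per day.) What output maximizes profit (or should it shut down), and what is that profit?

Profit at each row (π = 8Q − TC): Q=0: -117; Q=1: -135; Q=2: -141; Q=3: -149; Q=4: -166; Q=5: -208; Q=6: -284.
Profit is highest at Q = 0. Equivalently, the lowest AVC in the table is 56/3 ≈ $18.67 at Q = 3, and P = $8 falls below it — price never covers variable cost, so the firm shuts down and loses only its fixed cost.

Q = 0 (shut down); profit = -$117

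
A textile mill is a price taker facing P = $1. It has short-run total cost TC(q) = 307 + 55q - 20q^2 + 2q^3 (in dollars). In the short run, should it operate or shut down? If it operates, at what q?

Shut down

Variable cost is VC = 55q - 20q^2 + 2q^3, so AVC = VC/q = 55 - 20q + 2q^2 and MC = dTC/dq = 55 - 40q + 6q^2.
AVC hits its minimum where MC = AVC, at q = 5, giving min AVC = 55 - 20·5 + 2·5^2 = $5.
P = $1 lies below min AVC = $5; no output level covers variable cost.
Best response: produce nothing and absorb the $307 fixed cost.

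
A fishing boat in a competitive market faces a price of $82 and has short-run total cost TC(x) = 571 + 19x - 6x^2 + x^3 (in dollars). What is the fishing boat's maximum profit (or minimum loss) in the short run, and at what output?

AVC = 19 - 6x + x^2 has its minimum $10 at x = 3; price $82 clears that bar, so the firm operates.
With MC = 19 - 12x + 3x^2, P = MC on the upward-sloping part at x* = 7.
TR = 82·7 = 574. TC = 571 + 182 = 753. Profit = 574 − 753 = -$179.
Shutting down would mean losing the fixed cost of $571, so operating at a loss of $179 is better by $392.

Profit = -$179 at x = 7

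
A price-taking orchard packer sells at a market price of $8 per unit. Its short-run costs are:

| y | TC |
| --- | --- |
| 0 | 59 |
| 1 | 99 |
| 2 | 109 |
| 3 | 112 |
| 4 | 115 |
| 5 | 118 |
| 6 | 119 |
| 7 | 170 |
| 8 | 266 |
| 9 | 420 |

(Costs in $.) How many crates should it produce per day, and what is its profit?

y = 0 (shut down); profit = -$59

Tabulate TR − TC: y=0: -59; y=1: -91; y=2: -93; y=3: -88; y=4: -83; y=5: -78; y=6: -71; y=7: -114; y=8: -202; y=9: -348.
Profit is highest at y = 0. Equivalently, the lowest AVC in the table is 60/6 ≈ $10 at y = 6, and P = $8 falls below it — price never covers variable cost, so the firm shuts down and loses only its fixed cost.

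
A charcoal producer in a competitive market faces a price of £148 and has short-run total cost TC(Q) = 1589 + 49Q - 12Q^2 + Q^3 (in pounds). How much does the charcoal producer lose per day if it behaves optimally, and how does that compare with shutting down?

AVC = 49 - 12Q + Q^2 has its minimum £13 at Q = 6; price £148 clears that bar, so the firm operates.
MC = 49 - 24Q + 3Q^2. Setting P = MC and taking the root on the rising branch gives Q* = 11.
TR = 148·11 = 1628. TC = 1589 + 418 = 2007. Profit = 1628 − 2007 = -£379.
By producing, the firm covers all variable cost plus £1210 of fixed cost; shutting down would lose the full £1589.

Profit = -£379 at Q = 11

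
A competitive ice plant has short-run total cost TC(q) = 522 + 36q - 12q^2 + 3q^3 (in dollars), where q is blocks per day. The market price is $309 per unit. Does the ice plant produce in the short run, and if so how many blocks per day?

Produce at q = 7

From TC, MC = TC'(q) = 36 - 24q + 9q^2 and AVC = VC/q = 36 - 12q + 3q^2.
AVC is minimized where dAVC/dq = -12 + 6q = 0, at q = 2; min AVC = 36 - 12·2 + 3·2^2 = $24.
Because $309 ≥ $24, revenue can cover variable cost; the firm operates.
Set P = MC: 309 = 36 - 24q + 9q^2 → -273 - 24q + 9q^2 = 0. The roots are q = -13/3 and q = 7; the profit-maximizing output is on the rising part of MC, so q* = 7.
Check: AVC at q = 7 is $99 ≤ P, so revenue covers variable cost.
Profit = P·q − TC = 309·7 − 1215 = $948.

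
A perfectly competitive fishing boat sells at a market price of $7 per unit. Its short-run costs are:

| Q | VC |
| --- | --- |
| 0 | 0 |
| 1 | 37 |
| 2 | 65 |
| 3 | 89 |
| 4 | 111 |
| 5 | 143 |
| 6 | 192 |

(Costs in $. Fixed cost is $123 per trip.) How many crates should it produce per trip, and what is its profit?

Q = 0 (shut down); profit = -$123

Profit at each row (π = 7Q − TC): Q=0: -123; Q=1: -153; Q=2: -174; Q=3: -191; Q=4: -206; Q=5: -231; Q=6: -273.
Profit is highest at Q = 0. Equivalently, the lowest AVC in the table is 111/4 ≈ $27.75 at Q = 4, and P = $7 falls below it — price never covers variable cost, so the firm shuts down and loses only its fixed cost.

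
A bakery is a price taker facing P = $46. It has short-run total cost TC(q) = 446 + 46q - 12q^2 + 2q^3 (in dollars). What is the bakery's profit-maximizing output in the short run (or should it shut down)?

Variable cost is VC = 46q - 12q^2 + 2q^3, so AVC = VC/q = 46 - 12q + 2q^2 and MC = dTC/dq = 46 - 24q + 6q^2.
AVC is minimized where dAVC/dq = -12 + 4q = 0, at q = 3; min AVC = 46 - 12·3 + 2·3^2 = $28.
Since P = $46 ≥ min AVC = $28, price covers variable cost and the firm should produce.
Set P = MC: 46 = 46 - 24q + 6q^2 → -24q + 6q^2 = 0. The roots are q = 0 and q = 4; the profit-maximizing output is on the rising part of MC, so q* = 4.
Check: AVC at q = 4 is $30 ≤ P, so revenue covers variable cost.
Profit = P·q − TC = 46·4 − 566 = -$382, a loss, but smaller than the $446 fixed cost the firm would lose by shutting down.

Produce at q = 4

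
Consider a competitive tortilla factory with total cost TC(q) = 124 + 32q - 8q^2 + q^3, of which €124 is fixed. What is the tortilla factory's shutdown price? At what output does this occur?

€16 per unit, at q = 4

The shutdown price is the minimum of AVC. VC = 32q - 8q^2 + q^3, so AVC = 32 - 8q + q^2.
At the minimum of AVC, MC = AVC. MC = 32 - 16q + 3q^2; setting MC = AVC gives 2q^2 - 8q = 0, so q = 4. min AVC = 16.
For P < €16 the firm produces nothing.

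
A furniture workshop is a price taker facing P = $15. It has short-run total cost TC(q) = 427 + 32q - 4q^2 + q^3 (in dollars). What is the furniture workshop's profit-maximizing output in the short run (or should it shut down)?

Variable cost is VC = 32q - 4q^2 + q^3, so AVC = VC/q = 32 - 4q + q^2 and MC = dTC/dq = 32 - 8q + 3q^2.
AVC is minimized where dAVC/dq = -4 + 2q = 0, at q = 2; min AVC = 32 - 4·2 + 2^2 = $28.
Since P = $15 < min AVC = $28, price fails to cover variable cost at any output.
Shutting down limits the loss to fixed cost, $427.

Shut down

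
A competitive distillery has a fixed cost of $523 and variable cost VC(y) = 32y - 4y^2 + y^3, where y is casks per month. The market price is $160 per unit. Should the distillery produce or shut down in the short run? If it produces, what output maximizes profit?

Produce at y = 8

Variable cost is VC = 32y - 4y^2 + y^3, so AVC = VC/y = 32 - 4y + y^2 and MC = dTC/dy = 32 - 8y + 3y^2.
The AVC parabola has its vertex at y = 4/2 = 2, where AVC = 32 - 4·2 + 2^2 = $28.
Because $160 ≥ $28, revenue can cover variable cost; the firm operates.
Set P = MC: 160 = 32 - 8y + 3y^2 → -128 - 8y + 3y^2 = 0. The roots are y = -16/3 and y = 8; the profit-maximizing output is on the rising part of MC, so y* = 8.
Check: AVC at y = 8 is $64 ≤ P, so revenue covers variable cost.
Profit = P·y − TC = 160·8 − 1035 = $245.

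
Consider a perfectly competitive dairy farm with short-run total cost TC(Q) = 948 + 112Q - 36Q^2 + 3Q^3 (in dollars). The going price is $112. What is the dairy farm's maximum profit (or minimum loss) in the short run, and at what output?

Profit = -$180 at Q = 8

AVC = 112 - 36Q + 3Q^2 has its minimum $4 at Q = 6; price $112 clears that bar, so the firm operates.
MC = 112 - 72Q + 9Q^2. Setting P = MC and taking the root on the rising branch gives Q* = 8.
TR = 112·8 = 896. TC = 948 + 128 = 1076. Profit = 896 − 1076 = -$180.
By producing, the firm covers all variable cost plus $768 of fixed cost; shutting down would lose the full $948.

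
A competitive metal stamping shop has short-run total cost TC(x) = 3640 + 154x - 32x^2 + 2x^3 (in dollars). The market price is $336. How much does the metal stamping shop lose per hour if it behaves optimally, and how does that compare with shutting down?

AVC = 154 - 32x + 2x^2 has its minimum $26 at x = 8; price $336 clears that bar, so the firm operates.
With MC = 154 - 64x + 6x^2, P = MC on the upward-sloping part at x* = 13.
TR = 336·13 = 4368. TC = 3640 + 988 = 4628. Profit = 4368 − 4628 = -$260.
By producing, the firm covers all variable cost plus $3380 of fixed cost; shutting down would lose the full $3640.

Profit = -$260 at x = 13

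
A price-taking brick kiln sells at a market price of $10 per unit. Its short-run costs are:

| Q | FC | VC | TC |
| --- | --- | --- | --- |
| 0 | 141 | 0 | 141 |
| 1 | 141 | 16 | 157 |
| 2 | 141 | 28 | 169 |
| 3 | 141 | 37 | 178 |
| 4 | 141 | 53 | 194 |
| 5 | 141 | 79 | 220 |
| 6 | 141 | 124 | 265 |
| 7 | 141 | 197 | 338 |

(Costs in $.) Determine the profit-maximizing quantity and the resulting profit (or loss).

Q = 0 (shut down); profit = -$141

Profit at each row (π = 10Q − TC): Q=0: -141; Q=1: -147; Q=2: -149; Q=3: -148; Q=4: -154; Q=5: -170; Q=6: -205; Q=7: -268.
Profit is highest at Q = 0. Equivalently, the lowest AVC in the table is 37/3 ≈ $12.33 at Q = 3, and P = $10 falls below it — price never covers variable cost, so the firm shuts down and loses only its fixed cost.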